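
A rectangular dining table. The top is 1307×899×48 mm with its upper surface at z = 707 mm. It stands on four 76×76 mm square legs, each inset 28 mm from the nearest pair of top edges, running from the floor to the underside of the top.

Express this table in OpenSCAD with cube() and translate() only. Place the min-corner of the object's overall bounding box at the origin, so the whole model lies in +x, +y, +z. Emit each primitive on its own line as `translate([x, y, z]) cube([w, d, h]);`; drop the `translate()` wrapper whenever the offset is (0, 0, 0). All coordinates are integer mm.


translate([0, 0, 659]) cube([1307, 899, 48]);
translate([28, 28, 0]) cube([76, 76, 659]);
translate([1203, 28, 0]) cube([76, 76, 659]);
translate([28, 795, 0]) cube([76, 76, 659]);
translate([1203, 795, 0]) cube([76, 76, 659]);


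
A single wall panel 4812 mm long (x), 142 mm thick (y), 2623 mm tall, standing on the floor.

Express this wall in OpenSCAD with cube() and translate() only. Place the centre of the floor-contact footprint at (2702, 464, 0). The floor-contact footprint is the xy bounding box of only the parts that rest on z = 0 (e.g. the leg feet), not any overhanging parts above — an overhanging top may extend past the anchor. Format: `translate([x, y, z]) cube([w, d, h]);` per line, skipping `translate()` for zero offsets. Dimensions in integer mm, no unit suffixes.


translate([296, 393, 0]) cube([4812, 142, 2623]);


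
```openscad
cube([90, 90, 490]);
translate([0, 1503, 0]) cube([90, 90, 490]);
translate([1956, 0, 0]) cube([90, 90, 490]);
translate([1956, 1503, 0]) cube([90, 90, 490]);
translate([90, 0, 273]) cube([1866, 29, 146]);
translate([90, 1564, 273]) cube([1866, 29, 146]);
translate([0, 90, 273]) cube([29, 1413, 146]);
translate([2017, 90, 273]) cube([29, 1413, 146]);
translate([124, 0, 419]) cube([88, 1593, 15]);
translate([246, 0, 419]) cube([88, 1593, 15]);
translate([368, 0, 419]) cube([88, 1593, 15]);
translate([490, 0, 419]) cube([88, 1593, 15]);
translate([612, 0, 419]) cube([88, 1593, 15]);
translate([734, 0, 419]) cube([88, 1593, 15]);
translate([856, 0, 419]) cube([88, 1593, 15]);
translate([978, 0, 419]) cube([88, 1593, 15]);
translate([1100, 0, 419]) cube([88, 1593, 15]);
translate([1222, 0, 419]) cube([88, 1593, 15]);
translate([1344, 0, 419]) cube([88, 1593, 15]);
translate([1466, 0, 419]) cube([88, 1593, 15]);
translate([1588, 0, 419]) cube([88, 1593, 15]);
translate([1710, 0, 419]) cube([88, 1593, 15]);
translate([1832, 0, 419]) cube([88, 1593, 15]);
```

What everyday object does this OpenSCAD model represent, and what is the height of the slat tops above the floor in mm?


A bed frame. The slat-top height is 434 mm.

Four posts, four rails, and a row of slats — a bed frame. Slats sit on the rails at z = 273 + 146 = 419; with slat thickness 15, the top is 434 mm.


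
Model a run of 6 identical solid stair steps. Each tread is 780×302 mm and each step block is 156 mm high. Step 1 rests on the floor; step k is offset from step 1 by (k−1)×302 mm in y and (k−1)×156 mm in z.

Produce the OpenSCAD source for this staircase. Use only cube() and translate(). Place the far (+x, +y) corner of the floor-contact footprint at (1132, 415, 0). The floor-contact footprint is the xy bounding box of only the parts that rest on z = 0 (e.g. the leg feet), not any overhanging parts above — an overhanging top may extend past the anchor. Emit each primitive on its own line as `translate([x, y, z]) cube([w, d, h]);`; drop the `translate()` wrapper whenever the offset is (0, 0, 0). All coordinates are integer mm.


translate([352, 113, 0]) cube([780, 302, 156]);
translate([352, 415, 156]) cube([780, 302, 156]);
translate([352, 717, 312]) cube([780, 302, 156]);
translate([352, 1019, 468]) cube([780, 302, 156]);
translate([352, 1321, 624]) cube([780, 302, 156]);
translate([352, 1623, 780]) cube([780, 302, 156]);


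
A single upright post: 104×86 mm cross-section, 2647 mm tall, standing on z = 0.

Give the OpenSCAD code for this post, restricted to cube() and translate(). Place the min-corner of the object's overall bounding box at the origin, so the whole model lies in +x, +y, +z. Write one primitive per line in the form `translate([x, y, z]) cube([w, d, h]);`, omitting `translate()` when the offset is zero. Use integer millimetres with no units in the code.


cube([104, 86, 2647]);


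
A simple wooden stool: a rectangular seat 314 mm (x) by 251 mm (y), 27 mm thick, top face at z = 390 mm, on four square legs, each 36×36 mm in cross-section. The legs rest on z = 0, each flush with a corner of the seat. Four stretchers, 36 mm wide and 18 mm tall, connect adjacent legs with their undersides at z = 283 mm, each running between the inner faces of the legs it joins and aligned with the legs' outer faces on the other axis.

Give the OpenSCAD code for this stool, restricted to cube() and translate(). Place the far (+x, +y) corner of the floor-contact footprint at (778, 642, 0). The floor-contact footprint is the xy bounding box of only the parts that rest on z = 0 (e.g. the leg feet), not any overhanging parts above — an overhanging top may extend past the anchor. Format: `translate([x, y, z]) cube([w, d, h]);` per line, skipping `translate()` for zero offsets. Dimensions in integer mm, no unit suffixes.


// leg_h = 390 - 27 = 363
// stretcher span = 314 - 2*36 = 242
translate([464, 391, 363]) cube([314, 251, 27]);
translate([464, 391, 0]) cube([36, 36, 363]);
translate([742, 391, 0]) cube([36, 36, 363]);
translate([464, 606, 0]) cube([36, 36, 363]);
translate([742, 606, 0]) cube([36, 36, 363]);
translate([500, 391, 283]) cube([242, 36, 18]);
translate([500, 606, 283]) cube([242, 36, 18]);
translate([464, 427, 283]) cube([36, 179, 18]);
translate([742, 427, 283]) cube([36, 179, 18]);


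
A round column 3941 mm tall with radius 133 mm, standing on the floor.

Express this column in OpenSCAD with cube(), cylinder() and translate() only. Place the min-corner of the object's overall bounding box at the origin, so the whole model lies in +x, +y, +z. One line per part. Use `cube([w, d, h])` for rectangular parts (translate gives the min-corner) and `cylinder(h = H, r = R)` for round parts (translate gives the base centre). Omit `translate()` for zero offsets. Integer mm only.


translate([133, 133, 0]) cylinder(h = 3941, r = 133);


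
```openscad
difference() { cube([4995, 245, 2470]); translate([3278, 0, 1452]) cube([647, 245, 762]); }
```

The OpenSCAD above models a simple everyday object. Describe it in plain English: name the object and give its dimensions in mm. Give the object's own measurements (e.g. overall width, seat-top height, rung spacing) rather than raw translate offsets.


A wall 4995 mm long (x), 245 mm thick (y), 2470 mm tall, with a rectangular window opening cut through it. The opening is 647 mm wide and 762 mm tall; its sill is at z = 1452 mm and its near (−x) edge is 3278 mm from the wall's −x end. The opening passes through the full wall thickness.


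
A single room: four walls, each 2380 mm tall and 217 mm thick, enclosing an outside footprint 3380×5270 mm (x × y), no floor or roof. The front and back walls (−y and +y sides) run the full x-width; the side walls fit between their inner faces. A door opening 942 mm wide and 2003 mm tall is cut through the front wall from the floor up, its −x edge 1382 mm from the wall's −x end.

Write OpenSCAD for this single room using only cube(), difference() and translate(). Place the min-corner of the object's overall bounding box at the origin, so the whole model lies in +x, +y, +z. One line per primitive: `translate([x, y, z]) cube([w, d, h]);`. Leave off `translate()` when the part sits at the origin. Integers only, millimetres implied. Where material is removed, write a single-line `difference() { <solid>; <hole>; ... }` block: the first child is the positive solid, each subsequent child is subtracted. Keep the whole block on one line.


difference() { cube([3380, 217, 2380]); translate([1382, 0, 0]) cube([942, 217, 2003]); }
translate([0, 5053, 0]) cube([3380, 217, 2380]);
translate([0, 217, 0]) cube([217, 4836, 2380]);
translate([3163, 217, 0]) cube([217, 4836, 2380]);


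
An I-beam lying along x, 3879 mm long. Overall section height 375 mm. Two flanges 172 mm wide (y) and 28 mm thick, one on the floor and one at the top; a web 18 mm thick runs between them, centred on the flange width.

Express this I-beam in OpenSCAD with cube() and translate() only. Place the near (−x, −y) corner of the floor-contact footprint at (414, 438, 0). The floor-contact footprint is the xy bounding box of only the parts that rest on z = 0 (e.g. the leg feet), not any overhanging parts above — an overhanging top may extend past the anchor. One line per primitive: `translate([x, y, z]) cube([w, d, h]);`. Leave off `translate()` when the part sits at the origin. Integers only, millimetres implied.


translate([414, 438, 0]) cube([3879, 172, 28]);
translate([414, 515, 28]) cube([3879, 18, 319]);
translate([414, 438, 347]) cube([3879, 172, 28]);


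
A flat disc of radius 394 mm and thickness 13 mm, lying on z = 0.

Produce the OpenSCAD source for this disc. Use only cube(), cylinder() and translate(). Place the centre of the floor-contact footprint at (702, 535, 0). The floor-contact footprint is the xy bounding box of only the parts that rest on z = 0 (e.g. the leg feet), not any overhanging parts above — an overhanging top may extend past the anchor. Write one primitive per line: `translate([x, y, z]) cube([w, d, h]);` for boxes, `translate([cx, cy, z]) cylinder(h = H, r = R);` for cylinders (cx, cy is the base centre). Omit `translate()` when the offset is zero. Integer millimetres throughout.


translate([702, 535, 0]) cylinder(h = 13, r = 394);


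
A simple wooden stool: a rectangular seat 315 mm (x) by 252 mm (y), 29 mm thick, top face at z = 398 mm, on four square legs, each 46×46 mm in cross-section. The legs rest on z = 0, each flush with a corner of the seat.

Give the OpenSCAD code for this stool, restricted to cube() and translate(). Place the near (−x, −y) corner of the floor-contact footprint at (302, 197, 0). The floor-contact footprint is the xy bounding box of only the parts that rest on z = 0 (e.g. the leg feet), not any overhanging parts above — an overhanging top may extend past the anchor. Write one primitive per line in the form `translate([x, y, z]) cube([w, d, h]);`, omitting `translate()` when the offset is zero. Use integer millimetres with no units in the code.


// leg_h = 398 - 29 = 369
translate([302, 197, 369]) cube([315, 252, 29]);
translate([302, 197, 0]) cube([46, 46, 369]);
translate([571, 197, 0]) cube([46, 46, 369]);
translate([302, 403, 0]) cube([46, 46, 369]);
translate([571, 403, 0]) cube([46, 46, 369]);


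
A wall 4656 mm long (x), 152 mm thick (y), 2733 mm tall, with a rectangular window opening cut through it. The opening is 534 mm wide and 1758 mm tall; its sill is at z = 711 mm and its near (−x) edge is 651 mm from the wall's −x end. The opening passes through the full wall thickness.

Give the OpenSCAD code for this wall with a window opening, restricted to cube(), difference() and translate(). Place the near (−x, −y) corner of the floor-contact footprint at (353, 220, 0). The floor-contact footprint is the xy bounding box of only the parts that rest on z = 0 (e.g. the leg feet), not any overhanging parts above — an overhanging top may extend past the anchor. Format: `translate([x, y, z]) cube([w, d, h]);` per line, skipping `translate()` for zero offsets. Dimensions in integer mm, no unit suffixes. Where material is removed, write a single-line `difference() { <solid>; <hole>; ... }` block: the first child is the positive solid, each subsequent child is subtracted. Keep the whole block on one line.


difference() { translate([353, 220, 0]) cube([4656, 152, 2733]); translate([1004, 220, 711]) cube([534, 152, 1758]); }


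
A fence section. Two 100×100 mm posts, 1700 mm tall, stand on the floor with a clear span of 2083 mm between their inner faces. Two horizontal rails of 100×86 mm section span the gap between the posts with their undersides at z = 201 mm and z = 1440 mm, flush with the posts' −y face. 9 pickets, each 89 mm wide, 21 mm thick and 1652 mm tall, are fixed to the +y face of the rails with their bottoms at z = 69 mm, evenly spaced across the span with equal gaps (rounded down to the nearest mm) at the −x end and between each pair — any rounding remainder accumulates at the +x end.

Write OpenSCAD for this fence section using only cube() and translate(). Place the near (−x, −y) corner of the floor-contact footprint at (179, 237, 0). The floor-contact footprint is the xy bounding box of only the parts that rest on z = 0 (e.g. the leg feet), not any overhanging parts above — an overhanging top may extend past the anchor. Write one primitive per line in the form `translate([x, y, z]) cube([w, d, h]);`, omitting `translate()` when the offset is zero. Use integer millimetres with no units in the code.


translate([179, 237, 0]) cube([100, 100, 1700]);
translate([2362, 237, 0]) cube([100, 100, 1700]);
translate([279, 237, 201]) cube([2083, 100, 86]);
translate([279, 237, 1440]) cube([2083, 100, 86]);
translate([407, 337, 69]) cube([89, 21, 1652]);
translate([624, 337, 69]) cube([89, 21, 1652]);
translate([841, 337, 69]) cube([89, 21, 1652]);
translate([1058, 337, 69]) cube([89, 21, 1652]);
translate([1275, 337, 69]) cube([89, 21, 1652]);
translate([1492, 337, 69]) cube([89, 21, 1652]);
translate([1709, 337, 69]) cube([89, 21, 1652]);
translate([1926, 337, 69]) cube([89, 21, 1652]);
translate([2143, 337, 69]) cube([89, 21, 1652]);


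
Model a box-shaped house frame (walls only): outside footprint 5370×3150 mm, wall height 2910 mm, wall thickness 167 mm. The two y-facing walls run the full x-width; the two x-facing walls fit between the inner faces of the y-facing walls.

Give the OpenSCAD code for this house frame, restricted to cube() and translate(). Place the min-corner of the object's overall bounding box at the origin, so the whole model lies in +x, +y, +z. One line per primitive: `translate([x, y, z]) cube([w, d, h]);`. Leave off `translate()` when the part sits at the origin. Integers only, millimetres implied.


cube([5370, 167, 2910]);
translate([0, 2983, 0]) cube([5370, 167, 2910]);
translate([0, 167, 0]) cube([167, 2816, 2910]);
translate([5203, 167, 0]) cube([167, 2816, 2910]);


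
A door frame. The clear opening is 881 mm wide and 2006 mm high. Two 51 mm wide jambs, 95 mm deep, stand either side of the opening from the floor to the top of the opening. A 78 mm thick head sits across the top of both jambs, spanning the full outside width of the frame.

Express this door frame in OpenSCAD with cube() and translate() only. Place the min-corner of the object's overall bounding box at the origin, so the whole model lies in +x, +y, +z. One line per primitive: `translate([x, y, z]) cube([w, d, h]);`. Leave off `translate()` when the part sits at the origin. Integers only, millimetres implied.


cube([51, 95, 2006]);
translate([932, 0, 0]) cube([51, 95, 2006]);
translate([0, 0, 2006]) cube([983, 95, 78]);


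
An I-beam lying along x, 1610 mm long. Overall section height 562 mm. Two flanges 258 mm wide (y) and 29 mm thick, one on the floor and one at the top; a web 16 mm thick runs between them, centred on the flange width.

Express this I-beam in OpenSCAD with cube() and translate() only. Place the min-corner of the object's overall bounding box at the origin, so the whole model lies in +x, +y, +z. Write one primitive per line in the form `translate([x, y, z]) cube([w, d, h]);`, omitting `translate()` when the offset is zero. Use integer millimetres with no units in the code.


cube([1610, 258, 29]);
translate([0, 121, 29]) cube([1610, 16, 504]);
translate([0, 0, 533]) cube([1610, 258, 29]);


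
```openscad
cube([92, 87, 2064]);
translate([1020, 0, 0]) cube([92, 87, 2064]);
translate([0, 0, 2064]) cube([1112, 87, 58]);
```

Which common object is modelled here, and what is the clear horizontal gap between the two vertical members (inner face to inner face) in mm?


A door frame. The clear opening width is 928 mm.

Two 2064 mm tall posts with a header on top — a door frame. The left jamb is 92 mm wide at x = 0; the right jamb starts at x = 1020. The clear opening is 1020 − 92 = 928 mm.


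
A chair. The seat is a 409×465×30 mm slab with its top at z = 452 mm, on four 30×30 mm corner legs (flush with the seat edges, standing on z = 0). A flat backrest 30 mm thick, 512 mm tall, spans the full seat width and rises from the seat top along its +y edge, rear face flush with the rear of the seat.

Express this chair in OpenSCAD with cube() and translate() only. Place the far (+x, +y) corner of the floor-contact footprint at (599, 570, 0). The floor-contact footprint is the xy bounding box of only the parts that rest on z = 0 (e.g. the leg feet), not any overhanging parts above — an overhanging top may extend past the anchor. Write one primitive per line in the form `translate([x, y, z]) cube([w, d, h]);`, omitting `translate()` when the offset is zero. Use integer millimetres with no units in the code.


translate([190, 105, 422]) cube([409, 465, 30]);
translate([190, 105, 0]) cube([30, 30, 422]);
translate([569, 105, 0]) cube([30, 30, 422]);
translate([190, 540, 0]) cube([30, 30, 422]);
translate([569, 540, 0]) cube([30, 30, 422]);
translate([190, 540, 452]) cube([409, 30, 512]);


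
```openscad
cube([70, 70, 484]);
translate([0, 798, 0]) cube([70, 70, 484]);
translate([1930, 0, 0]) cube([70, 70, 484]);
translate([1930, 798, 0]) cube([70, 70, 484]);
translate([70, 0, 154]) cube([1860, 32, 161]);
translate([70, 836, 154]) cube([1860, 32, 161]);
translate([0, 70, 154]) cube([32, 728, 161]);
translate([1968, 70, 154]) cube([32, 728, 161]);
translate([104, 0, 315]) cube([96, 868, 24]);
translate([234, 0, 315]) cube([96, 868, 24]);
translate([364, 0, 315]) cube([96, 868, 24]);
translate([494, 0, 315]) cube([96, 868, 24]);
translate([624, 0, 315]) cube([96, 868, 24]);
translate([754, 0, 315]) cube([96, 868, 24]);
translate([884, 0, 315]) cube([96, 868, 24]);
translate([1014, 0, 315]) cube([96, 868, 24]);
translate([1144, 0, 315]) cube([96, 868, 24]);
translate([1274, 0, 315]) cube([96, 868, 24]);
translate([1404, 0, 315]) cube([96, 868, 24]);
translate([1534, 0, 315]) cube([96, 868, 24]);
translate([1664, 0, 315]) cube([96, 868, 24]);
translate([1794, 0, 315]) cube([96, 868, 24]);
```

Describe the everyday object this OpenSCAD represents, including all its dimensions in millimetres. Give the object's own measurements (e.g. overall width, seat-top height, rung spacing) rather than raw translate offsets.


A bed frame 2000 mm long (x) by 868 mm wide (y). Four 70×70 mm corner posts, 484 mm tall, at the corners of the footprint. Four rails of 32 mm thickness and 161 mm height run between adjacent posts with their undersides at z = 154 mm, their outer faces flush with the outside of the frame (the two x-running rails run between the posts' inner faces; the two y-running rails run between the posts' inner faces). 14 slats, each 96 mm wide (x) and 24 mm thick, lie across the top of the two x-running rails, running the full 868 mm width of the frame in y; along x they sit between the end posts with a 34 mm gap after the −x posts and between neighbouring slats, leaving 40 mm before the +x posts.


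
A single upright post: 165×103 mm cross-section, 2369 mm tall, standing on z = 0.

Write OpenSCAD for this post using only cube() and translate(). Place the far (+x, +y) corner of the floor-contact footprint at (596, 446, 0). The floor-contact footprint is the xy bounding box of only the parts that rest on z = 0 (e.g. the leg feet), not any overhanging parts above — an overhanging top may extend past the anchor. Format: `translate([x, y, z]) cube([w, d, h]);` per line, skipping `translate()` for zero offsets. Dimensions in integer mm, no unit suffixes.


translate([431, 343, 0]) cube([165, 103, 2369]);


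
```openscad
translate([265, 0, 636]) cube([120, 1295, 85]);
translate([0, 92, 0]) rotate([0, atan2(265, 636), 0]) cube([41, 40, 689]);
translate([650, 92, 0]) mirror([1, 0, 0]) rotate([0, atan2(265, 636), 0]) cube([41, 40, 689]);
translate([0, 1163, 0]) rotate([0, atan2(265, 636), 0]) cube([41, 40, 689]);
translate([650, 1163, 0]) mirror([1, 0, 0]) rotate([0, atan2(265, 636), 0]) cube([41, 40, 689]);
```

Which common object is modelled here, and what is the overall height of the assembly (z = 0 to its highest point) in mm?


A sawhorse. The overall height is 721 mm.

A beam across two mirrored pairs of raked legs — a sawhorse. The beam's underside is at z = 636 (matching the legs' vertical rise in atan2(265, 636)) and the beam is 85 mm tall, so its top is at 636 + 85 = 721 mm. The raked legs top out at the beam's underside, so that is the highest point.


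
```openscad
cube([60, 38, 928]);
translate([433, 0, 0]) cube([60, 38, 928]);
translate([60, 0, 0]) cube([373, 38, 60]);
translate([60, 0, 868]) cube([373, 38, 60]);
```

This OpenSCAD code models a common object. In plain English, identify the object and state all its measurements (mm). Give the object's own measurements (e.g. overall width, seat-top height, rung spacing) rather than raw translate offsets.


A rectangular picture frame lying in the x–z plane (depth along y). The opening is 373 mm wide (x) by 808 mm tall (z), surrounded by a border 60 mm wide on all four sides. The frame is 38 mm deep and is made of two full-height vertical stiles with two horizontal rails fitted between them.


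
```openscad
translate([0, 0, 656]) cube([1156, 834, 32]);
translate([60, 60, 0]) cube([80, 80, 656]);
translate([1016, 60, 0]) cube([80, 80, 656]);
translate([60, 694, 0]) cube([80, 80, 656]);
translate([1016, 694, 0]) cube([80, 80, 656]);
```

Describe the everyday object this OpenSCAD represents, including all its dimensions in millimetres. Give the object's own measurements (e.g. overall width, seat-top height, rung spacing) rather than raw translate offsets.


A table: top 1156 mm (x) × 834 mm (y), 32 mm thick, upper face at z = 688 mm, on four 80×80 mm square legs, each inset 60 mm from the nearest pair of top edges from z = 0 to the bottom of the top.


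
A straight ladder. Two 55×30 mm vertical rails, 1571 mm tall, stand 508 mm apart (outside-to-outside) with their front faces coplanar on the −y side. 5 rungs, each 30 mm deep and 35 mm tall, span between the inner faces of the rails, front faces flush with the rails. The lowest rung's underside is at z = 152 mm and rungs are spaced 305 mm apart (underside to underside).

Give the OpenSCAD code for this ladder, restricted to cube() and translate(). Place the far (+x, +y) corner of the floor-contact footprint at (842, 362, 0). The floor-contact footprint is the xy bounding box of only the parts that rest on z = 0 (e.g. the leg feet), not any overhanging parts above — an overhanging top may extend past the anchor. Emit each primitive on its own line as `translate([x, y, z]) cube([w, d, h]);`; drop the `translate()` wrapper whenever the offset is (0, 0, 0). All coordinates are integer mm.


translate([334, 332, 0]) cube([55, 30, 1571]);
translate([787, 332, 0]) cube([55, 30, 1571]);
translate([389, 332, 152]) cube([398, 30, 35]);
translate([389, 332, 457]) cube([398, 30, 35]);
translate([389, 332, 762]) cube([398, 30, 35]);
translate([389, 332, 1067]) cube([398, 30, 35]);
translate([389, 332, 1372]) cube([398, 30, 35]);


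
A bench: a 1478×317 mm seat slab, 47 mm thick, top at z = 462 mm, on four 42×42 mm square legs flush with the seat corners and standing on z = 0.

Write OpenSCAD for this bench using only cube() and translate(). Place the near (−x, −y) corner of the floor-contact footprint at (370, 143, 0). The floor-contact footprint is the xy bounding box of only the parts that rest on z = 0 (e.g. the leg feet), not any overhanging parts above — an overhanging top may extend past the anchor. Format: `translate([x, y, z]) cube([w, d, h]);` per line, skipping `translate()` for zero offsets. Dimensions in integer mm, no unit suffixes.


translate([370, 143, 415]) cube([1478, 317, 47]);
translate([370, 143, 0]) cube([42, 42, 415]);
translate([370, 418, 0]) cube([42, 42, 415]);
translate([1806, 143, 0]) cube([42, 42, 415]);
translate([1806, 418, 0]) cube([42, 42, 415]);


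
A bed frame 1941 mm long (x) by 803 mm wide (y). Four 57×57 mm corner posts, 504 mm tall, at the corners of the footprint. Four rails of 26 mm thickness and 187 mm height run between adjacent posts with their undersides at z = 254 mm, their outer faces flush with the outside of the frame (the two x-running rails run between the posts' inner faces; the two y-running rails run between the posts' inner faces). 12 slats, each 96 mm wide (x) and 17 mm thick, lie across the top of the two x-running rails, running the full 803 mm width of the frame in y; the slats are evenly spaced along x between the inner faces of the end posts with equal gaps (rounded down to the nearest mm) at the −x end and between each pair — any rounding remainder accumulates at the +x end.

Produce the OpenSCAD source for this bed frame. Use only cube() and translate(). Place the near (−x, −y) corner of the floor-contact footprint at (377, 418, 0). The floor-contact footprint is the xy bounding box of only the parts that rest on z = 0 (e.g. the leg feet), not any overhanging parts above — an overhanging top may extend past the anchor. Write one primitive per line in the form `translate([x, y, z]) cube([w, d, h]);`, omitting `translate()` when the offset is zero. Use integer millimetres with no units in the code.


translate([377, 418, 0]) cube([57, 57, 504]);
translate([377, 1164, 0]) cube([57, 57, 504]);
translate([2261, 418, 0]) cube([57, 57, 504]);
translate([2261, 1164, 0]) cube([57, 57, 504]);
translate([434, 418, 254]) cube([1827, 26, 187]);
translate([434, 1195, 254]) cube([1827, 26, 187]);
translate([377, 475, 254]) cube([26, 689, 187]);
translate([2292, 475, 254]) cube([26, 689, 187]);
translate([485, 418, 441]) cube([96, 803, 17]);
translate([632, 418, 441]) cube([96, 803, 17]);
translate([779, 418, 441]) cube([96, 803, 17]);
translate([926, 418, 441]) cube([96, 803, 17]);
translate([1073, 418, 441]) cube([96, 803, 17]);
translate([1220, 418, 441]) cube([96, 803, 17]);
translate([1367, 418, 441]) cube([96, 803, 17]);
translate([1514, 418, 441]) cube([96, 803, 17]);
translate([1661, 418, 441]) cube([96, 803, 17]);
translate([1808, 418, 441]) cube([96, 803, 17]);
translate([1955, 418, 441]) cube([96, 803, 17]);
translate([2102, 418, 441]) cube([96, 803, 17]);


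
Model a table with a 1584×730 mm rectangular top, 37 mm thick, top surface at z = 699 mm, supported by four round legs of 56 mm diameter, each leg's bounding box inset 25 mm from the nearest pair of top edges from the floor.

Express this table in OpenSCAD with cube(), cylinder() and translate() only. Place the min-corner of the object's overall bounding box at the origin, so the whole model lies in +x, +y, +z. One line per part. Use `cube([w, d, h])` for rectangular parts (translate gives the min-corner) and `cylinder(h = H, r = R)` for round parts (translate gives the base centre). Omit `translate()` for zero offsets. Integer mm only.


translate([0, 0, 662]) cube([1584, 730, 37]);
translate([53, 53, 0]) cylinder(h = 662, r = 28);
translate([1531, 53, 0]) cylinder(h = 662, r = 28);
translate([53, 677, 0]) cylinder(h = 662, r = 28);
translate([1531, 677, 0]) cylinder(h = 662, r = 28);


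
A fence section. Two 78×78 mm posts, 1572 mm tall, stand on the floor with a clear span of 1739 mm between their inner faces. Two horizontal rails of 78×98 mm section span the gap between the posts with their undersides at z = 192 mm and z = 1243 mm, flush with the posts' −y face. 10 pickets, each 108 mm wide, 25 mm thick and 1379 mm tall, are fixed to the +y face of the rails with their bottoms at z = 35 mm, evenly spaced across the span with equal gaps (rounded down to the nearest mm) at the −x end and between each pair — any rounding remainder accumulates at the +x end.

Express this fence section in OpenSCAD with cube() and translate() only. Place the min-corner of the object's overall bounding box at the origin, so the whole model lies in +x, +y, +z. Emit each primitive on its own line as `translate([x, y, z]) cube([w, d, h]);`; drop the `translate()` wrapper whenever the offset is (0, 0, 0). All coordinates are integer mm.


cube([78, 78, 1572]);
translate([1817, 0, 0]) cube([78, 78, 1572]);
translate([78, 0, 192]) cube([1739, 78, 98]);
translate([78, 0, 1243]) cube([1739, 78, 98]);
translate([137, 78, 35]) cube([108, 25, 1379]);
translate([304, 78, 35]) cube([108, 25, 1379]);
translate([471, 78, 35]) cube([108, 25, 1379]);
translate([638, 78, 35]) cube([108, 25, 1379]);
translate([805, 78, 35]) cube([108, 25, 1379]);
translate([972, 78, 35]) cube([108, 25, 1379]);
translate([1139, 78, 35]) cube([108, 25, 1379]);
translate([1306, 78, 35]) cube([108, 25, 1379]);
translate([1473, 78, 35]) cube([108, 25, 1379]);
translate([1640, 78, 35]) cube([108, 25, 1379]);


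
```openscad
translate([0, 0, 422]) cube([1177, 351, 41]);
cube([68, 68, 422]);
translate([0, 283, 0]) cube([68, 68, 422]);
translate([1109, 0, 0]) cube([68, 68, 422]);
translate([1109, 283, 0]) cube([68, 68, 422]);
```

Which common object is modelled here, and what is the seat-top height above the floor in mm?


A bench. The seat-top height is 463 mm.

A long slab on four corner posts — a bench. The slab sits at z = 422 with thickness 41, so the top is 422 + 41 = 463 mm.


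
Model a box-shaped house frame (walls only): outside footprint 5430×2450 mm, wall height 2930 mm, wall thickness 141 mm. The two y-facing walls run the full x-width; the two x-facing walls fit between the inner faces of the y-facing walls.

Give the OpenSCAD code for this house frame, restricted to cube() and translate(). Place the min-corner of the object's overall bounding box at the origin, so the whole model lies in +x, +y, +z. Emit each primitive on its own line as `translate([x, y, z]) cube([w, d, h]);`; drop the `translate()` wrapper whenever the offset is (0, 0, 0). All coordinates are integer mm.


cube([5430, 141, 2930]);
translate([0, 2309, 0]) cube([5430, 141, 2930]);
translate([0, 141, 0]) cube([141, 2168, 2930]);
translate([5289, 141, 0]) cube([141, 2168, 2930]);


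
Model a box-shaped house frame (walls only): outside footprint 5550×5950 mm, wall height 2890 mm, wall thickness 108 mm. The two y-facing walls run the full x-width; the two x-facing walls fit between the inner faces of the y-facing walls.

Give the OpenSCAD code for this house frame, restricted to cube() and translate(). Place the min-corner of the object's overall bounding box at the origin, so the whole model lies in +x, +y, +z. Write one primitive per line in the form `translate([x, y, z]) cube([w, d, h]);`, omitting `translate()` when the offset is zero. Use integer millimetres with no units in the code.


cube([5550, 108, 2890]);
translate([0, 5842, 0]) cube([5550, 108, 2890]);
translate([0, 108, 0]) cube([108, 5734, 2890]);
translate([5442, 108, 0]) cube([108, 5734, 2890]);


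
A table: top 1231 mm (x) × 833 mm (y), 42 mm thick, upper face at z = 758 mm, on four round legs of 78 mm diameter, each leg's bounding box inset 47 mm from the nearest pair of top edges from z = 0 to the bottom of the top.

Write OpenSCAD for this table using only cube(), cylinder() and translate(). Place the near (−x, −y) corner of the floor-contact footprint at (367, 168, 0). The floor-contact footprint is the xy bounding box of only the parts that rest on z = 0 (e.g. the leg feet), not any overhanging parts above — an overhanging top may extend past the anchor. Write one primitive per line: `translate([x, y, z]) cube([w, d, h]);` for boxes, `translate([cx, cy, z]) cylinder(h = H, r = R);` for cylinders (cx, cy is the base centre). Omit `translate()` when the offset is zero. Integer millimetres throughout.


translate([320, 121, 716]) cube([1231, 833, 42]);
translate([406, 207, 0]) cylinder(h = 716, r = 39);
translate([1465, 207, 0]) cylinder(h = 716, r = 39);
translate([406, 868, 0]) cylinder(h = 716, r = 39);
translate([1465, 868, 0]) cylinder(h = 716, r = 39);


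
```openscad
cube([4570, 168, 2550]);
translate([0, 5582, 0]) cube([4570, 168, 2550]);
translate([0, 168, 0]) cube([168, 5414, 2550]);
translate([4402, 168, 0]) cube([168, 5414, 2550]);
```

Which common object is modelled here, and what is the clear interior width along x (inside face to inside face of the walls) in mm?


A house (or room) frame. The interior width is 4234 mm.

Four 2550 mm walls enclosing a rectangle with no floor or roof — a room or house frame. Outside width is 4570 mm and wall thickness is 168 mm, so the interior width is 4570 − 2 × 168 = 4234 mm.


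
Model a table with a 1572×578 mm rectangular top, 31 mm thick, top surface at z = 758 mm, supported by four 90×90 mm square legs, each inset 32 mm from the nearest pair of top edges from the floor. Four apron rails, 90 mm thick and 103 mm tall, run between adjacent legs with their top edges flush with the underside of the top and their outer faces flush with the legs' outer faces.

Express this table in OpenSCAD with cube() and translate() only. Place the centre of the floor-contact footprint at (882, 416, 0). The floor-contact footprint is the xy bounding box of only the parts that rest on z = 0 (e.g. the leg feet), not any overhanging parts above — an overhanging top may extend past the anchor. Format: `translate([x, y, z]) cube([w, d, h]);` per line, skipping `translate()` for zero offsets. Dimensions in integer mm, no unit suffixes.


translate([96, 127, 727]) cube([1572, 578, 31]);
translate([128, 159, 0]) cube([90, 90, 727]);
translate([1546, 159, 0]) cube([90, 90, 727]);
translate([128, 583, 0]) cube([90, 90, 727]);
translate([1546, 583, 0]) cube([90, 90, 727]);
translate([218, 159, 624]) cube([1328, 90, 103]);
translate([218, 583, 624]) cube([1328, 90, 103]);
translate([128, 249, 624]) cube([90, 334, 103]);
translate([1546, 249, 624]) cube([90, 334, 103]);


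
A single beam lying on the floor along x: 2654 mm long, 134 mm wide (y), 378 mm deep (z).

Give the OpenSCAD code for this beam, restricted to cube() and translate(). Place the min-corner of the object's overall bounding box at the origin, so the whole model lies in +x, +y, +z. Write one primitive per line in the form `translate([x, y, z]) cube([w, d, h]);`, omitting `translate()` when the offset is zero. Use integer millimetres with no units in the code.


cube([2654, 134, 378]);


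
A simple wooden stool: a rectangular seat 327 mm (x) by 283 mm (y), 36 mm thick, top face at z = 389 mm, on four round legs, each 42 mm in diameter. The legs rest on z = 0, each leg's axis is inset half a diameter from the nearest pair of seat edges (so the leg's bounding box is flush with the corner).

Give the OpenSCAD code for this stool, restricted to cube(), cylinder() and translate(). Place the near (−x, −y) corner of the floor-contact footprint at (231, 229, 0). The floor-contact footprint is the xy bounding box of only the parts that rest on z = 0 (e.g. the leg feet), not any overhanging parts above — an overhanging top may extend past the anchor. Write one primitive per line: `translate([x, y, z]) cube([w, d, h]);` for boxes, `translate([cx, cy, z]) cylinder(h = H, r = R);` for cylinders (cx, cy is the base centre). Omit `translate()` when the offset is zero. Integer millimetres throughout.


// leg_h = 389 - 36 = 353
translate([231, 229, 353]) cube([327, 283, 36]);
translate([252, 250, 0]) cylinder(h = 353, r = 21);
translate([537, 250, 0]) cylinder(h = 353, r = 21);
translate([252, 491, 0]) cylinder(h = 353, r = 21);
translate([537, 491, 0]) cylinder(h = 353, r = 21);


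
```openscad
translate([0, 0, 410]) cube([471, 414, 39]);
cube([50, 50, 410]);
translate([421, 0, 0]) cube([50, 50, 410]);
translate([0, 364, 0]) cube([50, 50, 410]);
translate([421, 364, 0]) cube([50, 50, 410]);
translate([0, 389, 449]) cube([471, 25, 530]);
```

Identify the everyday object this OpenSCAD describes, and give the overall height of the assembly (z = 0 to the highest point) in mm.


A chair. The overall height is 979 mm.

A slab on four corner posts with a tall panel at the back — a chair. The seat slab sits at z = 410 with thickness 39, and the 530 mm backrest starts at the seat top, so the overall height is 410 + 39 + 530 = 979 mm.


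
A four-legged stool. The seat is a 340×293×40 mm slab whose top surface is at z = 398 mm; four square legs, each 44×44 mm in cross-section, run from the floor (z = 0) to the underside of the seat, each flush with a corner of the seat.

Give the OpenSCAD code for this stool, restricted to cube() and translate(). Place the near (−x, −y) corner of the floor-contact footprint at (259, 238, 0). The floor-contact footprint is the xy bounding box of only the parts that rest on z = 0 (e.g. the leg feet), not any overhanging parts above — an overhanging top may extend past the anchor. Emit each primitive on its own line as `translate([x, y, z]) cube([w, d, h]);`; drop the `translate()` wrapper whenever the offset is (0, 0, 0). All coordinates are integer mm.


translate([259, 238, 358]) cube([340, 293, 40]);
translate([259, 238, 0]) cube([44, 44, 358]);
translate([555, 238, 0]) cube([44, 44, 358]);
translate([259, 487, 0]) cube([44, 44, 358]);
translate([555, 487, 0]) cube([44, 44, 358]);


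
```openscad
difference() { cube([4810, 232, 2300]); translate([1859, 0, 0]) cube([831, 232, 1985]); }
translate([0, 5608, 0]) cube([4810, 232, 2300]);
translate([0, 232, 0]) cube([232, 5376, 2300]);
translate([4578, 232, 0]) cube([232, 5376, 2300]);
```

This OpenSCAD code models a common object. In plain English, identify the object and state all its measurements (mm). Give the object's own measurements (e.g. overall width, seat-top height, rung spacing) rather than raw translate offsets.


A single room: four walls, each 2300 mm tall and 232 mm thick, enclosing an outside footprint 4810×5840 mm (x × y), no floor or roof. The front and back walls (−y and +y sides) run the full x-width; the side walls fit between their inner faces. A door opening 831 mm wide and 1985 mm tall is cut through the front wall from the floor up, its −x edge 1859 mm from the wall's −x end.


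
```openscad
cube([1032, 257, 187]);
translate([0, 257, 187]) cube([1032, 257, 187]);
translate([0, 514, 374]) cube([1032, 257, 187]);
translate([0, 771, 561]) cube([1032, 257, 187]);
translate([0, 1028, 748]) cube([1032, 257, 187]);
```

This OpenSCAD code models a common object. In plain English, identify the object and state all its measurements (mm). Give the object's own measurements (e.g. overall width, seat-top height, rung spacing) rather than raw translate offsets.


A straight staircase of 5 solid steps. Each step is 1032 mm wide (x), 257 mm deep (y, the going) and 187 mm tall (the rise). The first step rests on the floor; each subsequent step sits one going further in +y and one rise higher in +z, directly behind and above the previous step with no overlap.


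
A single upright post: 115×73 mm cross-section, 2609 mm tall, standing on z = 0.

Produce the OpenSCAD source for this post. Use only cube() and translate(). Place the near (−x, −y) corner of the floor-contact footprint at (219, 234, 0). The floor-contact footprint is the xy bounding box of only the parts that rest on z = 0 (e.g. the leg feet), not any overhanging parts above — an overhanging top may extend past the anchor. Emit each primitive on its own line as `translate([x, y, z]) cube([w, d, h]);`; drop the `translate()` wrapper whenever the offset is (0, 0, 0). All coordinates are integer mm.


translate([219, 234, 0]) cube([115, 73, 2609]);


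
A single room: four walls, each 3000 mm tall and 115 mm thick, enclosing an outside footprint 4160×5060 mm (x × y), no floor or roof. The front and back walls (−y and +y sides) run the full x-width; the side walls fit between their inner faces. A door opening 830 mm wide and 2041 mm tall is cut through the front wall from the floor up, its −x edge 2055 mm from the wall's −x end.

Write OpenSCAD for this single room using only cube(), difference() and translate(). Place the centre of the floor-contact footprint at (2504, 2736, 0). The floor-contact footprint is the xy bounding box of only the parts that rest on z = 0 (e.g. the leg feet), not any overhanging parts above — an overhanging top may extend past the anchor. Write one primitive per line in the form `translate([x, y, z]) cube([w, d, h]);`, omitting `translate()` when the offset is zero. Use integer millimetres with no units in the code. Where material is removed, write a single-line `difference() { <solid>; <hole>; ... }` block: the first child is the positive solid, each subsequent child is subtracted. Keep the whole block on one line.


difference() { translate([424, 206, 0]) cube([4160, 115, 3000]); translate([2479, 206, 0]) cube([830, 115, 2041]); }
translate([424, 5151, 0]) cube([4160, 115, 3000]);
translate([424, 321, 0]) cube([115, 4830, 3000]);
translate([4469, 321, 0]) cube([115, 4830, 3000]);
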